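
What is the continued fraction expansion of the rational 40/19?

[2; 9, 2]

Run the Euclidean algorithm on 40 and 19; the successive quotients are the partial quotients a_0, a_1, ... (each step inverts the fractional part left over by the previous one):
  40 = 2*19 + 2, so a_0 = 2.
  19 = 9*2 + 1, so a_1 = 9.
  2 = 2*1 + 0, so a_2 = 2.
The remainder reaches 0 after 3 divisions, so the expansion has 3 partial quotients, read off in order.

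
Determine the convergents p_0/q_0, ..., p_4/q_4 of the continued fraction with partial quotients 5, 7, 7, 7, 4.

5/1, 36/7, 257/50, 1835/357, 7597/1478

Using the convergent recurrence p_i = a_i*p_{i-1} + p_{i-2}, q_i = a_i*q_{i-1} + q_{i-2} with p_{-2}=0, p_{-1}=1, q_{-2}=1, q_{-1}=0:
  i=0: a_0=5, p_0 = 5*1 + 0 = 5, q_0 = 5*0 + 1 = 1.
  i=1: a_1=7, p_1 = 7*5 + 1 = 36, q_1 = 7*1 + 0 = 7.
  i=2: a_2=7, p_2 = 7*36 + 5 = 257, q_2 = 7*7 + 1 = 50.
  i=3: a_3=7, p_3 = 7*257 + 36 = 1835, q_3 = 7*50 + 7 = 357.
  i=4: a_4=4, p_4 = 4*1835 + 257 = 7597, q_4 = 4*357 + 50 = 1478.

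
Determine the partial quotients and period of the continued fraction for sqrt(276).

[16; (1, 1, 1, 1, 2, 2, 2, 1, 1, 1, 1, 32)]

Write x_i = (sqrt(276) + m_i)/d_i with (m_0, d_0) = (0, 1). a_0 = floor(sqrt(276)) = 16, since 16^2 = 256 <= 276 < 289 = 17^2.
Iterate m_{i+1} = d_i*a_i - m_i, d_{i+1} = (276 - m_{i+1}^2)/d_i, a_{i+1} = floor((a_0 + m_{i+1})/d_{i+1}):
  m_1 = 1*16 - 0 = 16, d_1 = (276 - 16^2)/1 = 20/1 = 20, a_1 = floor((16 + 16)/20) = 1.
  m_2 = 20*1 - 16 = 4, d_2 = (276 - 4^2)/20 = 260/20 = 13, a_2 = floor((16 + 4)/13) = 1.
  m_3 = 13*1 - 4 = 9, d_3 = (276 - 9^2)/13 = 195/13 = 15, a_3 = floor((16 + 9)/15) = 1.
  m_4 = 15*1 - 9 = 6, d_4 = (276 - 6^2)/15 = 240/15 = 16, a_4 = floor((16 + 6)/16) = 1.
  m_5 = 16*1 - 6 = 10, d_5 = (276 - 10^2)/16 = 176/16 = 11, a_5 = floor((16 + 10)/11) = 2.
  m_6 = 11*2 - 10 = 12, d_6 = (276 - 12^2)/11 = 132/11 = 12, a_6 = floor((16 + 12)/12) = 2.
  m_7 = 12*2 - 12 = 12, d_7 = (276 - 12^2)/12 = 132/12 = 11, a_7 = floor((16 + 12)/11) = 2.
  m_8 = 11*2 - 12 = 10, d_8 = (276 - 10^2)/11 = 176/11 = 16, a_8 = floor((16 + 10)/16) = 1.
  m_9 = 16*1 - 10 = 6, d_9 = (276 - 6^2)/16 = 240/16 = 15, a_9 = floor((16 + 6)/15) = 1.
  m_10 = 15*1 - 6 = 9, d_10 = (276 - 9^2)/15 = 195/15 = 13, a_10 = floor((16 + 9)/13) = 1.
  m_11 = 13*1 - 9 = 4, d_11 = (276 - 4^2)/13 = 260/13 = 20, a_11 = floor((16 + 4)/20) = 1.
  m_12 = 20*1 - 4 = 16, d_12 = (276 - 16^2)/20 = 20/20 = 1, a_12 = floor((16 + 16)/1) = 32.
  m_13 = 1*32 - 16 = 16, d_13 = (276 - 16^2)/1 = 20/1 = 20: (m_13, d_13) = (m_1, d_1) = (16, 20), so from here the quotients repeat a_1, ..., a_12; the period length is 12.
Hence the expansion of sqrt(276) is a_0 = 16 followed by the repeating block 1, 1, 1, 1, 2, 2, 2, 1, 1, 1, 1, 32 (period 12).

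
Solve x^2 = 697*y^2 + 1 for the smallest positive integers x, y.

First expand sqrt(697) as a continued fraction. With x_i = (sqrt(697) + m_i)/d_i and (m_0, d_0) = (0, 1): a_0 = floor(sqrt(697)) = 26, since 26^2 = 676 <= 697 < 729 = 27^2.
Iterate m_{i+1} = d_i*a_i - m_i, d_{i+1} = (697 - m_{i+1}^2)/d_i, a_{i+1} = floor((a_0 + m_{i+1})/d_{i+1}):
  m_1 = 1*26 - 0 = 26, d_1 = (697 - 26^2)/1 = 21/1 = 21, a_1 = floor((26 + 26)/21) = 2.
  m_2 = 21*2 - 26 = 16, d_2 = (697 - 16^2)/21 = 441/21 = 21, a_2 = floor((26 + 16)/21) = 2.
  m_3 = 21*2 - 16 = 26, d_3 = (697 - 26^2)/21 = 21/21 = 1, a_3 = floor((26 + 26)/1) = 52.
  m_4 = 1*52 - 26 = 26, d_4 = (697 - 26^2)/1 = 21/1 = 21: (m_4, d_4) = (m_1, d_1) = (26, 21), so from here the quotients repeat a_1, ..., a_3; the period length is 3.
So sqrt(697) = [26; (2, 2, 52)] with period length k = 3.
k is odd, so (p_{k-1}, q_{k-1}) only solves x^2 - 697y^2 = -1 and the fundamental solution of x^2 - 697y^2 = 1 is (p_{2k-1}, q_{2k-1}) = (p_5, q_5); compute convergents through index 5, running through the period twice.
Convergents (p_i = a_i*p_{i-1} + p_{i-2}, q_i = a_i*q_{i-1} + q_{i-2} with p_{-2}=0, p_{-1}=1, q_{-2}=1, q_{-1}=0):
  i=0: a_0=26, p_0 = 26*1 + 0 = 26, q_0 = 26*0 + 1 = 1.
  i=1: a_1=2, p_1 = 2*26 + 1 = 53, q_1 = 2*1 + 0 = 2.
  i=2: a_2=2, p_2 = 2*53 + 26 = 132, q_2 = 2*2 + 1 = 5.
  i=3: a_3=52, p_3 = 52*132 + 53 = 6917, q_3 = 52*5 + 2 = 262.
  i=4: a_4=2, p_4 = 2*6917 + 132 = 13966, q_4 = 2*262 + 5 = 529.
  i=5: a_5=2, p_5 = 2*13966 + 6917 = 34849, q_5 = 2*529 + 262 = 1320.
Indeed p_2^2 - 697*q_2^2 = 17424 - 17425 = -1, not +1.
Check: 34849^2 - 697*1320^2 = 1214452801 - 1214452800 = 1, so (x, y) = (34849, 1320) solves the equation, and by the theorem it is the least positive solution.

(x, y) = (34849, 1320)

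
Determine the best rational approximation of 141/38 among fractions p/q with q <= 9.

Expand x = 141/38 as a continued fraction with the Euclidean algorithm:
  141 = 3*38 + 27, so a_0 = 3.
  38 = 1*27 + 11, so a_1 = 1.
  27 = 2*11 + 5, so a_2 = 2.
  11 = 2*5 + 1, so a_3 = 2.
  5 = 5*1 + 0, so a_4 = 5.
so x = [3; 1, 2, 2, 5].
Convergents (p_i = a_i*p_{i-1} + p_{i-2}, q_i = a_i*q_{i-1} + q_{i-2} with p_{-2}=0, p_{-1}=1, q_{-2}=1, q_{-1}=0), until the denominator exceeds 9:
  i=0: a_0=3, p_0 = 3*1 + 0 = 3, q_0 = 3*0 + 1 = 1.
  i=1: a_1=1, p_1 = 1*3 + 1 = 4, q_1 = 1*1 + 0 = 1.
  i=2: a_2=2, p_2 = 2*4 + 3 = 11, q_2 = 2*1 + 1 = 3.
  i=3: a_3=2, p_3 = 2*11 + 4 = 26, q_3 = 2*3 + 1 = 7.
  i=4: a_4=5, p_4 = 5*26 + 11 = 141, q_4 = 5*7 + 3 = 38.
q_4 = 38 > 9, so the last convergent with denominator <= 9 is p_3/q_3 = 26/7.
The closest fraction with denominator <= 9 is either p_3/q_3 or the intermediate fraction (k*p_3 + p_2)/(k*q_3 + q_2) with the largest k >= 1 whose denominator stays <= 9; these approach x as k grows, and every other convergent or intermediate fraction in range is farther away.
Largest k: floor((9 - q_2)/q_3) = floor((9 - 3)/7) = 0.
Since k = 0, no intermediate fraction beyond p_3/q_3 has denominator <= 9, so the convergent 26/7 is the closest (its error is |141*7 - 26*38|/(38*7) = 1/266).

26/7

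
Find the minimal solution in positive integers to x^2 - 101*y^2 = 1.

(x, y) = (201, 20)

First expand sqrt(101) as a continued fraction. With x_i = (sqrt(101) + m_i)/d_i and (m_0, d_0) = (0, 1): a_0 = floor(sqrt(101)) = 10, since 10^2 = 100 <= 101 < 121 = 11^2.
Iterate m_{i+1} = d_i*a_i - m_i, d_{i+1} = (101 - m_{i+1}^2)/d_i, a_{i+1} = floor((a_0 + m_{i+1})/d_{i+1}):
  m_1 = 1*10 - 0 = 10, d_1 = (101 - 10^2)/1 = 1/1 = 1, a_1 = floor((10 + 10)/1) = 20.
  m_2 = 1*20 - 10 = 10, d_2 = (101 - 10^2)/1 = 1/1 = 1: (m_2, d_2) = (m_1, d_1) = (10, 1), so from here the quotient a_1 repeats; the period length is 1.
So sqrt(101) = [10; (20)] with period length k = 1.
k is odd, so (p_{k-1}, q_{k-1}) only solves x^2 - 101y^2 = -1 and the fundamental solution of x^2 - 101y^2 = 1 is (p_{2k-1}, q_{2k-1}) = (p_1, q_1); compute convergents through index 1, running through the period twice.
Convergents (p_i = a_i*p_{i-1} + p_{i-2}, q_i = a_i*q_{i-1} + q_{i-2} with p_{-2}=0, p_{-1}=1, q_{-2}=1, q_{-1}=0):
  i=0: a_0=10, p_0 = 10*1 + 0 = 10, q_0 = 10*0 + 1 = 1.
  i=1: a_1=20, p_1 = 20*10 + 1 = 201, q_1 = 20*1 + 0 = 20.
Indeed p_0^2 - 101*q_0^2 = 100 - 101 = -1, not +1.
Check: 201^2 - 101*20^2 = 40401 - 40400 = 1, so (x, y) = (201, 20) solves the equation, and by the theorem it is the least positive solution.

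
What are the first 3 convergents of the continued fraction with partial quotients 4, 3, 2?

Using the convergent recurrence p_i = a_i*p_{i-1} + p_{i-2}, q_i = a_i*q_{i-1} + q_{i-2} with p_{-2}=0, p_{-1}=1, q_{-2}=1, q_{-1}=0:
  i=0: a_0=4, p_0 = 4*1 + 0 = 4, q_0 = 4*0 + 1 = 1.
  i=1: a_1=3, p_1 = 3*4 + 1 = 13, q_1 = 3*1 + 0 = 3.
  i=2: a_2=2, p_2 = 2*13 + 4 = 30, q_2 = 2*3 + 1 = 7.

4/1, 13/3, 30/7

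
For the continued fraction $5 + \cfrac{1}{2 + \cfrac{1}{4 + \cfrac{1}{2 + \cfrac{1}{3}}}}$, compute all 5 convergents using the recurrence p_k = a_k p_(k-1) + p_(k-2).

Using the convergent recurrence p_i = a_i*p_{i-1} + p_{i-2}, q_i = a_i*q_{i-1} + q_{i-2} with p_{-2}=0, p_{-1}=1, q_{-2}=1, q_{-1}=0:
  i=0: a_0=5, p_0 = 5*1 + 0 = 5, q_0 = 5*0 + 1 = 1.
  i=1: a_1=2, p_1 = 2*5 + 1 = 11, q_1 = 2*1 + 0 = 2.
  i=2: a_2=4, p_2 = 4*11 + 5 = 49, q_2 = 4*2 + 1 = 9.
  i=3: a_3=2, p_3 = 2*49 + 11 = 109, q_3 = 2*9 + 2 = 20.
  i=4: a_4=3, p_4 = 3*109 + 49 = 376, q_4 = 3*20 + 9 = 69.

5/1, 11/2, 49/9, 109/20, 376/69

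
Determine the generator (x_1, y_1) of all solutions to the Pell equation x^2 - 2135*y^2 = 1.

(x, y) = (7624, 165)

First expand sqrt(2135) as a continued fraction. With x_i = (sqrt(2135) + m_i)/d_i and (m_0, d_0) = (0, 1): a_0 = floor(sqrt(2135)) = 46, since 46^2 = 2116 <= 2135 < 2209 = 47^2.
Iterate m_{i+1} = d_i*a_i - m_i, d_{i+1} = (2135 - m_{i+1}^2)/d_i, a_{i+1} = floor((a_0 + m_{i+1})/d_{i+1}):
  m_1 = 1*46 - 0 = 46, d_1 = (2135 - 46^2)/1 = 19/1 = 19, a_1 = floor((46 + 46)/19) = 4.
  m_2 = 19*4 - 46 = 30, d_2 = (2135 - 30^2)/19 = 1235/19 = 65, a_2 = floor((46 + 30)/65) = 1.
  m_3 = 65*1 - 30 = 35, d_3 = (2135 - 35^2)/65 = 910/65 = 14, a_3 = floor((46 + 35)/14) = 5.
  m_4 = 14*5 - 35 = 35, d_4 = (2135 - 35^2)/14 = 910/14 = 65, a_4 = floor((46 + 35)/65) = 1.
  m_5 = 65*1 - 35 = 30, d_5 = (2135 - 30^2)/65 = 1235/65 = 19, a_5 = floor((46 + 30)/19) = 4.
  m_6 = 19*4 - 30 = 46, d_6 = (2135 - 46^2)/19 = 19/19 = 1, a_6 = floor((46 + 46)/1) = 92.
  m_7 = 1*92 - 46 = 46, d_7 = (2135 - 46^2)/1 = 19/1 = 19: (m_7, d_7) = (m_1, d_1) = (46, 19), so from here the quotients repeat a_1, ..., a_6; the period length is 6.
So sqrt(2135) = [46; (4, 1, 5, 1, 4, 92)] with period length k = 6.
k is even, so the fundamental solution of x^2 - 2135y^2 = 1 is (p_{k-1}, q_{k-1}) = (p_5, q_5); compute convergents through index 5.
Convergents (p_i = a_i*p_{i-1} + p_{i-2}, q_i = a_i*q_{i-1} + q_{i-2} with p_{-2}=0, p_{-1}=1, q_{-2}=1, q_{-1}=0):
  i=0: a_0=46, p_0 = 46*1 + 0 = 46, q_0 = 46*0 + 1 = 1.
  i=1: a_1=4, p_1 = 4*46 + 1 = 185, q_1 = 4*1 + 0 = 4.
  i=2: a_2=1, p_2 = 1*185 + 46 = 231, q_2 = 1*4 + 1 = 5.
  i=3: a_3=5, p_3 = 5*231 + 185 = 1340, q_3 = 5*5 + 4 = 29.
  i=4: a_4=1, p_4 = 1*1340 + 231 = 1571, q_4 = 1*29 + 5 = 34.
  i=5: a_5=4, p_5 = 4*1571 + 1340 = 7624, q_5 = 4*34 + 29 = 165.
Check: 7624^2 - 2135*165^2 = 58125376 - 58125375 = 1, so (x, y) = (7624, 165) solves the equation, and by the theorem it is the least positive solution.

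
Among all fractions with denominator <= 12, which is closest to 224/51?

Expand x = 224/51 as a continued fraction with the Euclidean algorithm:
  224 = 4*51 + 20, so a_0 = 4.
  51 = 2*20 + 11, so a_1 = 2.
  20 = 1*11 + 9, so a_2 = 1.
  11 = 1*9 + 2, so a_3 = 1.
  9 = 4*2 + 1, so a_4 = 4.
  2 = 2*1 + 0, so a_5 = 2.
so x = [4; 2, 1, 1, 4, 2].
Convergents (p_i = a_i*p_{i-1} + p_{i-2}, q_i = a_i*q_{i-1} + q_{i-2} with p_{-2}=0, p_{-1}=1, q_{-2}=1, q_{-1}=0), until the denominator exceeds 12:
  i=0: a_0=4, p_0 = 4*1 + 0 = 4, q_0 = 4*0 + 1 = 1.
  i=1: a_1=2, p_1 = 2*4 + 1 = 9, q_1 = 2*1 + 0 = 2.
  i=2: a_2=1, p_2 = 1*9 + 4 = 13, q_2 = 1*2 + 1 = 3.
  i=3: a_3=1, p_3 = 1*13 + 9 = 22, q_3 = 1*3 + 2 = 5.
  i=4: a_4=4, p_4 = 4*22 + 13 = 101, q_4 = 4*5 + 3 = 23.
q_4 = 23 > 12, so the last convergent with denominator <= 12 is p_3/q_3 = 22/5.
The closest fraction with denominator <= 12 is either p_3/q_3 or the intermediate fraction (k*p_3 + p_2)/(k*q_3 + q_2) with the largest k >= 1 whose denominator stays <= 12; these approach x as k grows, and every other convergent or intermediate fraction in range is farther away.
Largest k: floor((12 - q_2)/q_3) = floor((12 - 3)/5) = 1.
That gives (1*22 + 13)/(1*5 + 3) = 35/8.
Compare the errors: |x - 22/5| = |224*5 - 22*51|/(51*5) = 2/255, and |x - 35/8| = |224*8 - 35*51|/(51*8) = 7/408.
Cross-multiplying, 2*408 = 816 < 1785 = 7*255, so 2/255 is smaller: the convergent 22/5 is closer to x than 35/8.

22/5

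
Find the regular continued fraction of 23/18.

[1; 3, 1, 1, 2]

Run the Euclidean algorithm on 23 and 18; the successive quotients are the partial quotients a_0, a_1, ... (each step inverts the fractional part left over by the previous one):
  23 = 1*18 + 5, so a_0 = 1.
  18 = 3*5 + 3, so a_1 = 3.
  5 = 1*3 + 2, so a_2 = 1.
  3 = 1*2 + 1, so a_3 = 1.
  2 = 2*1 + 0, so a_4 = 2.
The remainder reaches 0 after 5 divisions, so the expansion has 5 partial quotients, read off in order.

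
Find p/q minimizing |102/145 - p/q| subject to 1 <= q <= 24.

Expand x = 102/145 as a continued fraction with the Euclidean algorithm:
  102 = 0*145 + 102, so a_0 = 0.
  145 = 1*102 + 43, so a_1 = 1.
  102 = 2*43 + 16, so a_2 = 2.
  43 = 2*16 + 11, so a_3 = 2.
  16 = 1*11 + 5, so a_4 = 1.
  11 = 2*5 + 1, so a_5 = 2.
  5 = 5*1 + 0, so a_6 = 5.
so x = [0; 1, 2, 2, 1, 2, 5].
Convergents (p_i = a_i*p_{i-1} + p_{i-2}, q_i = a_i*q_{i-1} + q_{i-2} with p_{-2}=0, p_{-1}=1, q_{-2}=1, q_{-1}=0), until the denominator exceeds 24:
  i=0: a_0=0, p_0 = 0*1 + 0 = 0, q_0 = 0*0 + 1 = 1.
  i=1: a_1=1, p_1 = 1*0 + 1 = 1, q_1 = 1*1 + 0 = 1.
  i=2: a_2=2, p_2 = 2*1 + 0 = 2, q_2 = 2*1 + 1 = 3.
  i=3: a_3=2, p_3 = 2*2 + 1 = 5, q_3 = 2*3 + 1 = 7.
  i=4: a_4=1, p_4 = 1*5 + 2 = 7, q_4 = 1*7 + 3 = 10.
  i=5: a_5=2, p_5 = 2*7 + 5 = 19, q_5 = 2*10 + 7 = 27.
q_5 = 27 > 24, so the last convergent with denominator <= 24 is p_4/q_4 = 7/10.
The closest fraction with denominator <= 24 is either p_4/q_4 or the intermediate fraction (k*p_4 + p_3)/(k*q_4 + q_3) with the largest k >= 1 whose denominator stays <= 24; these approach x as k grows, and every other convergent or intermediate fraction in range is farther away.
Largest k: floor((24 - q_3)/q_4) = floor((24 - 7)/10) = 1.
That gives (1*7 + 5)/(1*10 + 7) = 12/17.
Compare the errors: |x - 7/10| = |102*10 - 7*145|/(145*10) = 5/1450, and |x - 12/17| = |102*17 - 12*145|/(145*17) = 6/2465.
Cross-multiplying, 6*1450 = 8700 < 12325 = 5*2465, so 6/2465 is smaller: the intermediate fraction 12/17 is closer to x than 7/10.

12/17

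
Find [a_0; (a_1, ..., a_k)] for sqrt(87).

[9; (3, 18)]

Write x_i = (sqrt(87) + m_i)/d_i with (m_0, d_0) = (0, 1). a_0 = floor(sqrt(87)) = 9, since 9^2 = 81 <= 87 < 100 = 10^2.
Iterate m_{i+1} = d_i*a_i - m_i, d_{i+1} = (87 - m_{i+1}^2)/d_i, a_{i+1} = floor((a_0 + m_{i+1})/d_{i+1}):
  m_1 = 1*9 - 0 = 9, d_1 = (87 - 9^2)/1 = 6/1 = 6, a_1 = floor((9 + 9)/6) = 3.
  m_2 = 6*3 - 9 = 9, d_2 = (87 - 9^2)/6 = 6/6 = 1, a_2 = floor((9 + 9)/1) = 18.
  m_3 = 1*18 - 9 = 9, d_3 = (87 - 9^2)/1 = 6/1 = 6: (m_3, d_3) = (m_1, d_1) = (9, 6), so from here the quotients repeat a_1, a_2; the period length is 2.
Hence the expansion of sqrt(87) is a_0 = 9 followed by the repeating block 3, 18 (period 2).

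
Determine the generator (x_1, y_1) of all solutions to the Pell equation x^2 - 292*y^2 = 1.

First expand sqrt(292) as a continued fraction. With x_i = (sqrt(292) + m_i)/d_i and (m_0, d_0) = (0, 1): a_0 = floor(sqrt(292)) = 17, since 17^2 = 289 <= 292 < 324 = 18^2.
Iterate m_{i+1} = d_i*a_i - m_i, d_{i+1} = (292 - m_{i+1}^2)/d_i, a_{i+1} = floor((a_0 + m_{i+1})/d_{i+1}):
  m_1 = 1*17 - 0 = 17, d_1 = (292 - 17^2)/1 = 3/1 = 3, a_1 = floor((17 + 17)/3) = 11.
  m_2 = 3*11 - 17 = 16, d_2 = (292 - 16^2)/3 = 36/3 = 12, a_2 = floor((17 + 16)/12) = 2.
  m_3 = 12*2 - 16 = 8, d_3 = (292 - 8^2)/12 = 228/12 = 19, a_3 = floor((17 + 8)/19) = 1.
  m_4 = 19*1 - 8 = 11, d_4 = (292 - 11^2)/19 = 171/19 = 9, a_4 = floor((17 + 11)/9) = 3.
  m_5 = 9*3 - 11 = 16, d_5 = (292 - 16^2)/9 = 36/9 = 4, a_5 = floor((17 + 16)/4) = 8.
  m_6 = 4*8 - 16 = 16, d_6 = (292 - 16^2)/4 = 36/4 = 9, a_6 = floor((17 + 16)/9) = 3.
  m_7 = 9*3 - 16 = 11, d_7 = (292 - 11^2)/9 = 171/9 = 19, a_7 = floor((17 + 11)/19) = 1.
  m_8 = 19*1 - 11 = 8, d_8 = (292 - 8^2)/19 = 228/19 = 12, a_8 = floor((17 + 8)/12) = 2.
  m_9 = 12*2 - 8 = 16, d_9 = (292 - 16^2)/12 = 36/12 = 3, a_9 = floor((17 + 16)/3) = 11.
  m_10 = 3*11 - 16 = 17, d_10 = (292 - 17^2)/3 = 3/3 = 1, a_10 = floor((17 + 17)/1) = 34.
  m_11 = 1*34 - 17 = 17, d_11 = (292 - 17^2)/1 = 3/1 = 3: (m_11, d_11) = (m_1, d_1) = (17, 3), so from here the quotients repeat a_1, ..., a_10; the period length is 10.
So sqrt(292) = [17; (11, 2, 1, 3, 8, 3, 1, 2, 11, 34)] with period length k = 10.
k is even, so the fundamental solution of x^2 - 292y^2 = 1 is (p_{k-1}, q_{k-1}) = (p_9, q_9); compute convergents through index 9.
Convergents (p_i = a_i*p_{i-1} + p_{i-2}, q_i = a_i*q_{i-1} + q_{i-2} with p_{-2}=0, p_{-1}=1, q_{-2}=1, q_{-1}=0):
  i=0: a_0=17, p_0 = 17*1 + 0 = 17, q_0 = 17*0 + 1 = 1.
  i=1: a_1=11, p_1 = 11*17 + 1 = 188, q_1 = 11*1 + 0 = 11.
  i=2: a_2=2, p_2 = 2*188 + 17 = 393, q_2 = 2*11 + 1 = 23.
  i=3: a_3=1, p_3 = 1*393 + 188 = 581, q_3 = 1*23 + 11 = 34.
  i=4: a_4=3, p_4 = 3*581 + 393 = 2136, q_4 = 3*34 + 23 = 125.
  i=5: a_5=8, p_5 = 8*2136 + 581 = 17669, q_5 = 8*125 + 34 = 1034.
  i=6: a_6=3, p_6 = 3*17669 + 2136 = 55143, q_6 = 3*1034 + 125 = 3227.
  i=7: a_7=1, p_7 = 1*55143 + 17669 = 72812, q_7 = 1*3227 + 1034 = 4261.
  i=8: a_8=2, p_8 = 2*72812 + 55143 = 200767, q_8 = 2*4261 + 3227 = 11749.
  i=9: a_9=11, p_9 = 11*200767 + 72812 = 2281249, q_9 = 11*11749 + 4261 = 133500.
Check: 2281249^2 - 292*133500^2 = 5204097000001 - 5204097000000 = 1, so (x, y) = (2281249, 133500) solves the equation, and by the theorem it is the least positive solution.

(x, y) = (2281249, 133500)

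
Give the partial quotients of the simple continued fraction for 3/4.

[0; 1, 3]

Run the Euclidean algorithm on 3 and 4; the successive quotients are the partial quotients a_0, a_1, ... (each step inverts the fractional part left over by the previous one):
  3 = 0*4 + 3, so a_0 = 0.
  4 = 1*3 + 1, so a_1 = 1.
  3 = 3*1 + 0, so a_2 = 3.
The remainder reaches 0 after 3 divisions, so the expansion has 3 partial quotients, read off in order.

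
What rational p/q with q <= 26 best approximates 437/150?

67/23

Expand x = 437/150 as a continued fraction with the Euclidean algorithm:
  437 = 2*150 + 137, so a_0 = 2.
  150 = 1*137 + 13, so a_1 = 1.
  137 = 10*13 + 7, so a_2 = 10.
  13 = 1*7 + 6, so a_3 = 1.
  7 = 1*6 + 1, so a_4 = 1.
  6 = 6*1 + 0, so a_5 = 6.
so x = [2; 1, 10, 1, 1, 6].
Convergents (p_i = a_i*p_{i-1} + p_{i-2}, q_i = a_i*q_{i-1} + q_{i-2} with p_{-2}=0, p_{-1}=1, q_{-2}=1, q_{-1}=0), until the denominator exceeds 26:
  i=0: a_0=2, p_0 = 2*1 + 0 = 2, q_0 = 2*0 + 1 = 1.
  i=1: a_1=1, p_1 = 1*2 + 1 = 3, q_1 = 1*1 + 0 = 1.
  i=2: a_2=10, p_2 = 10*3 + 2 = 32, q_2 = 10*1 + 1 = 11.
  i=3: a_3=1, p_3 = 1*32 + 3 = 35, q_3 = 1*11 + 1 = 12.
  i=4: a_4=1, p_4 = 1*35 + 32 = 67, q_4 = 1*12 + 11 = 23.
  i=5: a_5=6, p_5 = 6*67 + 35 = 437, q_5 = 6*23 + 12 = 150.
q_5 = 150 > 26, so the last convergent with denominator <= 26 is p_4/q_4 = 67/23.
The closest fraction with denominator <= 26 is either p_4/q_4 or the intermediate fraction (k*p_4 + p_3)/(k*q_4 + q_3) with the largest k >= 1 whose denominator stays <= 26; these approach x as k grows, and every other convergent or intermediate fraction in range is farther away.
Largest k: floor((26 - q_3)/q_4) = floor((26 - 12)/23) = 0.
Since k = 0, no intermediate fraction beyond p_4/q_4 has denominator <= 26, so the convergent 67/23 is the closest (its error is |437*23 - 67*150|/(150*23) = 1/3450).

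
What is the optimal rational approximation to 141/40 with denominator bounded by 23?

Expand x = 141/40 as a continued fraction with the Euclidean algorithm:
  141 = 3*40 + 21, so a_0 = 3.
  40 = 1*21 + 19, so a_1 = 1.
  21 = 1*19 + 2, so a_2 = 1.
  19 = 9*2 + 1, so a_3 = 9.
  2 = 2*1 + 0, so a_4 = 2.
so x = [3; 1, 1, 9, 2].
Convergents (p_i = a_i*p_{i-1} + p_{i-2}, q_i = a_i*q_{i-1} + q_{i-2} with p_{-2}=0, p_{-1}=1, q_{-2}=1, q_{-1}=0), until the denominator exceeds 23:
  i=0: a_0=3, p_0 = 3*1 + 0 = 3, q_0 = 3*0 + 1 = 1.
  i=1: a_1=1, p_1 = 1*3 + 1 = 4, q_1 = 1*1 + 0 = 1.
  i=2: a_2=1, p_2 = 1*4 + 3 = 7, q_2 = 1*1 + 1 = 2.
  i=3: a_3=9, p_3 = 9*7 + 4 = 67, q_3 = 9*2 + 1 = 19.
  i=4: a_4=2, p_4 = 2*67 + 7 = 141, q_4 = 2*19 + 2 = 40.
q_4 = 40 > 23, so the last convergent with denominator <= 23 is p_3/q_3 = 67/19.
The closest fraction with denominator <= 23 is either p_3/q_3 or the intermediate fraction (k*p_3 + p_2)/(k*q_3 + q_2) with the largest k >= 1 whose denominator stays <= 23; these approach x as k grows, and every other convergent or intermediate fraction in range is farther away.
Largest k: floor((23 - q_2)/q_3) = floor((23 - 2)/19) = 1.
That gives (1*67 + 7)/(1*19 + 2) = 74/21.
Compare the errors: |x - 67/19| = |141*19 - 67*40|/(40*19) = 1/760, and |x - 74/21| = |141*21 - 74*40|/(40*21) = 1/840.
Cross-multiplying, 1*760 = 760 < 840 = 1*840, so 1/840 is smaller: the intermediate fraction 74/21 is closer to x than 67/19.

74/21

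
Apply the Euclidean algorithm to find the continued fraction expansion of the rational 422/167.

Run the Euclidean algorithm on 422 and 167; the successive quotients are the partial quotients a_0, a_1, ... (each step inverts the fractional part left over by the previous one):
  422 = 2*167 + 88, so a_0 = 2.
  167 = 1*88 + 79, so a_1 = 1.
  88 = 1*79 + 9, so a_2 = 1.
  79 = 8*9 + 7, so a_3 = 8.
  9 = 1*7 + 2, so a_4 = 1.
  7 = 3*2 + 1, so a_5 = 3.
  2 = 2*1 + 0, so a_6 = 2.
The remainder reaches 0 after 7 divisions, so the expansion has 7 partial quotients, read off in order.

[2; 1, 1, 8, 1, 3, 2]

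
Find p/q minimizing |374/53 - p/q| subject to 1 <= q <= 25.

127/18

Expand x = 374/53 as a continued fraction with the Euclidean algorithm:
  374 = 7*53 + 3, so a_0 = 7.
  53 = 17*3 + 2, so a_1 = 17.
  3 = 1*2 + 1, so a_2 = 1.
  2 = 2*1 + 0, so a_3 = 2.
so x = [7; 17, 1, 2].
Convergents (p_i = a_i*p_{i-1} + p_{i-2}, q_i = a_i*q_{i-1} + q_{i-2} with p_{-2}=0, p_{-1}=1, q_{-2}=1, q_{-1}=0), until the denominator exceeds 25:
  i=0: a_0=7, p_0 = 7*1 + 0 = 7, q_0 = 7*0 + 1 = 1.
  i=1: a_1=17, p_1 = 17*7 + 1 = 120, q_1 = 17*1 + 0 = 17.
  i=2: a_2=1, p_2 = 1*120 + 7 = 127, q_2 = 1*17 + 1 = 18.
  i=3: a_3=2, p_3 = 2*127 + 120 = 374, q_3 = 2*18 + 17 = 53.
q_3 = 53 > 25, so the last convergent with denominator <= 25 is p_2/q_2 = 127/18.
The closest fraction with denominator <= 25 is either p_2/q_2 or the intermediate fraction (k*p_2 + p_1)/(k*q_2 + q_1) with the largest k >= 1 whose denominator stays <= 25; these approach x as k grows, and every other convergent or intermediate fraction in range is farther away.
Largest k: floor((25 - q_1)/q_2) = floor((25 - 17)/18) = 0.
Since k = 0, no intermediate fraction beyond p_2/q_2 has denominator <= 25, so the convergent 127/18 is the closest (its error is |374*18 - 127*53|/(53*18) = 1/954).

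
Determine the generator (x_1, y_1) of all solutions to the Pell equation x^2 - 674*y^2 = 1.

(x, y) = (675, 26)

First expand sqrt(674) as a continued fraction. With x_i = (sqrt(674) + m_i)/d_i and (m_0, d_0) = (0, 1): a_0 = floor(sqrt(674)) = 25, since 25^2 = 625 <= 674 < 676 = 26^2.
Iterate m_{i+1} = d_i*a_i - m_i, d_{i+1} = (674 - m_{i+1}^2)/d_i, a_{i+1} = floor((a_0 + m_{i+1})/d_{i+1}):
  m_1 = 1*25 - 0 = 25, d_1 = (674 - 25^2)/1 = 49/1 = 49, a_1 = floor((25 + 25)/49) = 1.
  m_2 = 49*1 - 25 = 24, d_2 = (674 - 24^2)/49 = 98/49 = 2, a_2 = floor((25 + 24)/2) = 24.
  m_3 = 2*24 - 24 = 24, d_3 = (674 - 24^2)/2 = 98/2 = 49, a_3 = floor((25 + 24)/49) = 1.
  m_4 = 49*1 - 24 = 25, d_4 = (674 - 25^2)/49 = 49/49 = 1, a_4 = floor((25 + 25)/1) = 50.
  m_5 = 1*50 - 25 = 25, d_5 = (674 - 25^2)/1 = 49/1 = 49: (m_5, d_5) = (m_1, d_1) = (25, 49), so from here the quotients repeat a_1, ..., a_4; the period length is 4.
So sqrt(674) = [25; (1, 24, 1, 50)] with period length k = 4.
k is even, so the fundamental solution of x^2 - 674y^2 = 1 is (p_{k-1}, q_{k-1}) = (p_3, q_3); compute convergents through index 3.
Convergents (p_i = a_i*p_{i-1} + p_{i-2}, q_i = a_i*q_{i-1} + q_{i-2} with p_{-2}=0, p_{-1}=1, q_{-2}=1, q_{-1}=0):
  i=0: a_0=25, p_0 = 25*1 + 0 = 25, q_0 = 25*0 + 1 = 1.
  i=1: a_1=1, p_1 = 1*25 + 1 = 26, q_1 = 1*1 + 0 = 1.
  i=2: a_2=24, p_2 = 24*26 + 25 = 649, q_2 = 24*1 + 1 = 25.
  i=3: a_3=1, p_3 = 1*649 + 26 = 675, q_3 = 1*25 + 1 = 26.
Check: 675^2 - 674*26^2 = 455625 - 455624 = 1, so (x, y) = (675, 26) solves the equation, and by the theorem it is the least positive solution.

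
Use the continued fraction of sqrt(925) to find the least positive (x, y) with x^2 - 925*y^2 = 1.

(x, y) = (1555849, 51156)

First expand sqrt(925) as a continued fraction. With x_i = (sqrt(925) + m_i)/d_i and (m_0, d_0) = (0, 1): a_0 = floor(sqrt(925)) = 30, since 30^2 = 900 <= 925 < 961 = 31^2.
Iterate m_{i+1} = d_i*a_i - m_i, d_{i+1} = (925 - m_{i+1}^2)/d_i, a_{i+1} = floor((a_0 + m_{i+1})/d_{i+1}):
  m_1 = 1*30 - 0 = 30, d_1 = (925 - 30^2)/1 = 25/1 = 25, a_1 = floor((30 + 30)/25) = 2.
  m_2 = 25*2 - 30 = 20, d_2 = (925 - 20^2)/25 = 525/25 = 21, a_2 = floor((30 + 20)/21) = 2.
  m_3 = 21*2 - 20 = 22, d_3 = (925 - 22^2)/21 = 441/21 = 21, a_3 = floor((30 + 22)/21) = 2.
  m_4 = 21*2 - 22 = 20, d_4 = (925 - 20^2)/21 = 525/21 = 25, a_4 = floor((30 + 20)/25) = 2.
  m_5 = 25*2 - 20 = 30, d_5 = (925 - 30^2)/25 = 25/25 = 1, a_5 = floor((30 + 30)/1) = 60.
  m_6 = 1*60 - 30 = 30, d_6 = (925 - 30^2)/1 = 25/1 = 25: (m_6, d_6) = (m_1, d_1) = (30, 25), so from here the quotients repeat a_1, ..., a_5; the period length is 5.
So sqrt(925) = [30; (2, 2, 2, 2, 60)] with period length k = 5.
k is odd, so (p_{k-1}, q_{k-1}) only solves x^2 - 925y^2 = -1 and the fundamental solution of x^2 - 925y^2 = 1 is (p_{2k-1}, q_{2k-1}) = (p_9, q_9); compute convergents through index 9, running through the period twice.
Convergents (p_i = a_i*p_{i-1} + p_{i-2}, q_i = a_i*q_{i-1} + q_{i-2} with p_{-2}=0, p_{-1}=1, q_{-2}=1, q_{-1}=0):
  i=0: a_0=30, p_0 = 30*1 + 0 = 30, q_0 = 30*0 + 1 = 1.
  i=1: a_1=2, p_1 = 2*30 + 1 = 61, q_1 = 2*1 + 0 = 2.
  i=2: a_2=2, p_2 = 2*61 + 30 = 152, q_2 = 2*2 + 1 = 5.
  i=3: a_3=2, p_3 = 2*152 + 61 = 365, q_3 = 2*5 + 2 = 12.
  i=4: a_4=2, p_4 = 2*365 + 152 = 882, q_4 = 2*12 + 5 = 29.
  i=5: a_5=60, p_5 = 60*882 + 365 = 53285, q_5 = 60*29 + 12 = 1752.
  i=6: a_6=2, p_6 = 2*53285 + 882 = 107452, q_6 = 2*1752 + 29 = 3533.
  i=7: a_7=2, p_7 = 2*107452 + 53285 = 268189, q_7 = 2*3533 + 1752 = 8818.
  i=8: a_8=2, p_8 = 2*268189 + 107452 = 643830, q_8 = 2*8818 + 3533 = 21169.
  i=9: a_9=2, p_9 = 2*643830 + 268189 = 1555849, q_9 = 2*21169 + 8818 = 51156.
Indeed p_4^2 - 925*q_4^2 = 777924 - 777925 = -1, not +1.
Check: 1555849^2 - 925*51156^2 = 2420666110801 - 2420666110800 = 1, so (x, y) = (1555849, 51156) solves the equation, and by the theorem it is the least positive solution.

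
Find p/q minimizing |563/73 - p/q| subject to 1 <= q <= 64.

455/59

Expand x = 563/73 as a continued fraction with the Euclidean algorithm:
  563 = 7*73 + 52, so a_0 = 7.
  73 = 1*52 + 21, so a_1 = 1.
  52 = 2*21 + 10, so a_2 = 2.
  21 = 2*10 + 1, so a_3 = 2.
  10 = 10*1 + 0, so a_4 = 10.
so x = [7; 1, 2, 2, 10].
Convergents (p_i = a_i*p_{i-1} + p_{i-2}, q_i = a_i*q_{i-1} + q_{i-2} with p_{-2}=0, p_{-1}=1, q_{-2}=1, q_{-1}=0), until the denominator exceeds 64:
  i=0: a_0=7, p_0 = 7*1 + 0 = 7, q_0 = 7*0 + 1 = 1.
  i=1: a_1=1, p_1 = 1*7 + 1 = 8, q_1 = 1*1 + 0 = 1.
  i=2: a_2=2, p_2 = 2*8 + 7 = 23, q_2 = 2*1 + 1 = 3.
  i=3: a_3=2, p_3 = 2*23 + 8 = 54, q_3 = 2*3 + 1 = 7.
  i=4: a_4=10, p_4 = 10*54 + 23 = 563, q_4 = 10*7 + 3 = 73.
q_4 = 73 > 64, so the last convergent with denominator <= 64 is p_3/q_3 = 54/7.
The closest fraction with denominator <= 64 is either p_3/q_3 or the intermediate fraction (k*p_3 + p_2)/(k*q_3 + q_2) with the largest k >= 1 whose denominator stays <= 64; these approach x as k grows, and every other convergent or intermediate fraction in range is farther away.
Largest k: floor((64 - q_2)/q_3) = floor((64 - 3)/7) = 8.
That gives (8*54 + 23)/(8*7 + 3) = 455/59.
Compare the errors: |x - 54/7| = |563*7 - 54*73|/(73*7) = 1/511, and |x - 455/59| = |563*59 - 455*73|/(73*59) = 2/4307.
Cross-multiplying, 2*511 = 1022 < 4307 = 1*4307, so 2/4307 is smaller: the intermediate fraction 455/59 is closer to x than 54/7.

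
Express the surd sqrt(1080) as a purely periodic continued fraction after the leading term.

Write x_i = (sqrt(1080) + m_i)/d_i with (m_0, d_0) = (0, 1). a_0 = floor(sqrt(1080)) = 32, since 32^2 = 1024 <= 1080 < 1089 = 33^2.
Iterate m_{i+1} = d_i*a_i - m_i, d_{i+1} = (1080 - m_{i+1}^2)/d_i, a_{i+1} = floor((a_0 + m_{i+1})/d_{i+1}):
  m_1 = 1*32 - 0 = 32, d_1 = (1080 - 32^2)/1 = 56/1 = 56, a_1 = floor((32 + 32)/56) = 1.
  m_2 = 56*1 - 32 = 24, d_2 = (1080 - 24^2)/56 = 504/56 = 9, a_2 = floor((32 + 24)/9) = 6.
  m_3 = 9*6 - 24 = 30, d_3 = (1080 - 30^2)/9 = 180/9 = 20, a_3 = floor((32 + 30)/20) = 3.
  m_4 = 20*3 - 30 = 30, d_4 = (1080 - 30^2)/20 = 180/20 = 9, a_4 = floor((32 + 30)/9) = 6.
  m_5 = 9*6 - 30 = 24, d_5 = (1080 - 24^2)/9 = 504/9 = 56, a_5 = floor((32 + 24)/56) = 1.
  m_6 = 56*1 - 24 = 32, d_6 = (1080 - 32^2)/56 = 56/56 = 1, a_6 = floor((32 + 32)/1) = 64.
  m_7 = 1*64 - 32 = 32, d_7 = (1080 - 32^2)/1 = 56/1 = 56: (m_7, d_7) = (m_1, d_1) = (32, 56), so from here the quotients repeat a_1, ..., a_6; the period length is 6.
Hence the expansion of sqrt(1080) is a_0 = 32 followed by the repeating block 1, 6, 3, 6, 1, 64 (period 6).

[32; (1, 6, 3, 6, 1, 64)]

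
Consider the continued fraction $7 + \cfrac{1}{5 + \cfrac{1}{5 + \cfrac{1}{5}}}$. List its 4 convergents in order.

Using the convergent recurrence p_i = a_i*p_{i-1} + p_{i-2}, q_i = a_i*q_{i-1} + q_{i-2} with p_{-2}=0, p_{-1}=1, q_{-2}=1, q_{-1}=0:
  i=0: a_0=7, p_0 = 7*1 + 0 = 7, q_0 = 7*0 + 1 = 1.
  i=1: a_1=5, p_1 = 5*7 + 1 = 36, q_1 = 5*1 + 0 = 5.
  i=2: a_2=5, p_2 = 5*36 + 7 = 187, q_2 = 5*5 + 1 = 26.
  i=3: a_3=5, p_3 = 5*187 + 36 = 971, q_3 = 5*26 + 5 = 135.

7/1, 36/5, 187/26, 971/135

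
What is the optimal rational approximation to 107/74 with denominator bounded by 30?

Expand x = 107/74 as a continued fraction with the Euclidean algorithm:
  107 = 1*74 + 33, so a_0 = 1.
  74 = 2*33 + 8, so a_1 = 2.
  33 = 4*8 + 1, so a_2 = 4.
  8 = 8*1 + 0, so a_3 = 8.
so x = [1; 2, 4, 8].
Convergents (p_i = a_i*p_{i-1} + p_{i-2}, q_i = a_i*q_{i-1} + q_{i-2} with p_{-2}=0, p_{-1}=1, q_{-2}=1, q_{-1}=0), until the denominator exceeds 30:
  i=0: a_0=1, p_0 = 1*1 + 0 = 1, q_0 = 1*0 + 1 = 1.
  i=1: a_1=2, p_1 = 2*1 + 1 = 3, q_1 = 2*1 + 0 = 2.
  i=2: a_2=4, p_2 = 4*3 + 1 = 13, q_2 = 4*2 + 1 = 9.
  i=3: a_3=8, p_3 = 8*13 + 3 = 107, q_3 = 8*9 + 2 = 74.
q_3 = 74 > 30, so the last convergent with denominator <= 30 is p_2/q_2 = 13/9.
The closest fraction with denominator <= 30 is either p_2/q_2 or the intermediate fraction (k*p_2 + p_1)/(k*q_2 + q_1) with the largest k >= 1 whose denominator stays <= 30; these approach x as k grows, and every other convergent or intermediate fraction in range is farther away.
Largest k: floor((30 - q_1)/q_2) = floor((30 - 2)/9) = 3.
That gives (3*13 + 3)/(3*9 + 2) = 42/29.
Compare the errors: |x - 13/9| = |107*9 - 13*74|/(74*9) = 1/666, and |x - 42/29| = |107*29 - 42*74|/(74*29) = 5/2146.
Cross-multiplying, 1*2146 = 2146 < 3330 = 5*666, so 1/666 is smaller: the convergent 13/9 is closer to x than 42/29.

13/9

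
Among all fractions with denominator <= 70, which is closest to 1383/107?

866/67

Expand x = 1383/107 as a continued fraction with the Euclidean algorithm:
  1383 = 12*107 + 99, so a_0 = 12.
  107 = 1*99 + 8, so a_1 = 1.
  99 = 12*8 + 3, so a_2 = 12.
  8 = 2*3 + 2, so a_3 = 2.
  3 = 1*2 + 1, so a_4 = 1.
  2 = 2*1 + 0, so a_5 = 2.
so x = [12; 1, 12, 2, 1, 2].
Convergents (p_i = a_i*p_{i-1} + p_{i-2}, q_i = a_i*q_{i-1} + q_{i-2} with p_{-2}=0, p_{-1}=1, q_{-2}=1, q_{-1}=0), until the denominator exceeds 70:
  i=0: a_0=12, p_0 = 12*1 + 0 = 12, q_0 = 12*0 + 1 = 1.
  i=1: a_1=1, p_1 = 1*12 + 1 = 13, q_1 = 1*1 + 0 = 1.
  i=2: a_2=12, p_2 = 12*13 + 12 = 168, q_2 = 12*1 + 1 = 13.
  i=3: a_3=2, p_3 = 2*168 + 13 = 349, q_3 = 2*13 + 1 = 27.
  i=4: a_4=1, p_4 = 1*349 + 168 = 517, q_4 = 1*27 + 13 = 40.
  i=5: a_5=2, p_5 = 2*517 + 349 = 1383, q_5 = 2*40 + 27 = 107.
q_5 = 107 > 70, so the last convergent with denominator <= 70 is p_4/q_4 = 517/40.
The closest fraction with denominator <= 70 is either p_4/q_4 or the intermediate fraction (k*p_4 + p_3)/(k*q_4 + q_3) with the largest k >= 1 whose denominator stays <= 70; these approach x as k grows, and every other convergent or intermediate fraction in range is farther away.
Largest k: floor((70 - q_3)/q_4) = floor((70 - 27)/40) = 1.
That gives (1*517 + 349)/(1*40 + 27) = 866/67.
Compare the errors: |x - 517/40| = |1383*40 - 517*107|/(107*40) = 1/4280, and |x - 866/67| = |1383*67 - 866*107|/(107*67) = 1/7169.
Cross-multiplying, 1*4280 = 4280 < 7169 = 1*7169, so 1/7169 is smaller: the intermediate fraction 866/67 is closer to x than 517/40.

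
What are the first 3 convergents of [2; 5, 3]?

Using the convergent recurrence p_i = a_i*p_{i-1} + p_{i-2}, q_i = a_i*q_{i-1} + q_{i-2} with p_{-2}=0, p_{-1}=1, q_{-2}=1, q_{-1}=0:
  i=0: a_0=2, p_0 = 2*1 + 0 = 2, q_0 = 2*0 + 1 = 1.
  i=1: a_1=5, p_1 = 5*2 + 1 = 11, q_1 = 5*1 + 0 = 5.
  i=2: a_2=3, p_2 = 3*11 + 2 = 35, q_2 = 3*5 + 1 = 16.

2/1, 11/5, 35/16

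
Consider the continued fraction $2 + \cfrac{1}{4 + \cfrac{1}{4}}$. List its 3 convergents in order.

Using the convergent recurrence p_i = a_i*p_{i-1} + p_{i-2}, q_i = a_i*q_{i-1} + q_{i-2} with p_{-2}=0, p_{-1}=1, q_{-2}=1, q_{-1}=0:
  i=0: a_0=2, p_0 = 2*1 + 0 = 2, q_0 = 2*0 + 1 = 1.
  i=1: a_1=4, p_1 = 4*2 + 1 = 9, q_1 = 4*1 + 0 = 4.
  i=2: a_2=4, p_2 = 4*9 + 2 = 38, q_2 = 4*4 + 1 = 17.

2/1, 9/4, 38/17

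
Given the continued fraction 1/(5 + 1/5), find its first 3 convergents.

Using the convergent recurrence p_i = a_i*p_{i-1} + p_{i-2}, q_i = a_i*q_{i-1} + q_{i-2} with p_{-2}=0, p_{-1}=1, q_{-2}=1, q_{-1}=0:
  i=0: a_0=0, p_0 = 0*1 + 0 = 0, q_0 = 0*0 + 1 = 1.
  i=1: a_1=5, p_1 = 5*0 + 1 = 1, q_1 = 5*1 + 0 = 5.
  i=2: a_2=5, p_2 = 5*1 + 0 = 5, q_2 = 5*5 + 1 = 26.

0/1, 1/5, 5/26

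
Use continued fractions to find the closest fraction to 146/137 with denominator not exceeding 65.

Expand x = 146/137 as a continued fraction with the Euclidean algorithm:
  146 = 1*137 + 9, so a_0 = 1.
  137 = 15*9 + 2, so a_1 = 15.
  9 = 4*2 + 1, so a_2 = 4.
  2 = 2*1 + 0, so a_3 = 2.
so x = [1; 15, 4, 2].
Convergents (p_i = a_i*p_{i-1} + p_{i-2}, q_i = a_i*q_{i-1} + q_{i-2} with p_{-2}=0, p_{-1}=1, q_{-2}=1, q_{-1}=0), until the denominator exceeds 65:
  i=0: a_0=1, p_0 = 1*1 + 0 = 1, q_0 = 1*0 + 1 = 1.
  i=1: a_1=15, p_1 = 15*1 + 1 = 16, q_1 = 15*1 + 0 = 15.
  i=2: a_2=4, p_2 = 4*16 + 1 = 65, q_2 = 4*15 + 1 = 61.
  i=3: a_3=2, p_3 = 2*65 + 16 = 146, q_3 = 2*61 + 15 = 137.
q_3 = 137 > 65, so the last convergent with denominator <= 65 is p_2/q_2 = 65/61.
The closest fraction with denominator <= 65 is either p_2/q_2 or the intermediate fraction (k*p_2 + p_1)/(k*q_2 + q_1) with the largest k >= 1 whose denominator stays <= 65; these approach x as k grows, and every other convergent or intermediate fraction in range is farther away.
Largest k: floor((65 - q_1)/q_2) = floor((65 - 15)/61) = 0.
Since k = 0, no intermediate fraction beyond p_2/q_2 has denominator <= 65, so the convergent 65/61 is the closest (its error is |146*61 - 65*137|/(137*61) = 1/8357).

65/61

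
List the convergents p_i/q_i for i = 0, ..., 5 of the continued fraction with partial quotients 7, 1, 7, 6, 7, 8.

Using the convergent recurrence p_i = a_i*p_{i-1} + p_{i-2}, q_i = a_i*q_{i-1} + q_{i-2} with p_{-2}=0, p_{-1}=1, q_{-2}=1, q_{-1}=0:
  i=0: a_0=7, p_0 = 7*1 + 0 = 7, q_0 = 7*0 + 1 = 1.
  i=1: a_1=1, p_1 = 1*7 + 1 = 8, q_1 = 1*1 + 0 = 1.
  i=2: a_2=7, p_2 = 7*8 + 7 = 63, q_2 = 7*1 + 1 = 8.
  i=3: a_3=6, p_3 = 6*63 + 8 = 386, q_3 = 6*8 + 1 = 49.
  i=4: a_4=7, p_4 = 7*386 + 63 = 2765, q_4 = 7*49 + 8 = 351.
  i=5: a_5=8, p_5 = 8*2765 + 386 = 22506, q_5 = 8*351 + 49 = 2857.

7/1, 8/1, 63/8, 386/49, 2765/351, 22506/2857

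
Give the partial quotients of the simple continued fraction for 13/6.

[2; 6]

Run the Euclidean algorithm on 13 and 6; the successive quotients are the partial quotients a_0, a_1, ... (each step inverts the fractional part left over by the previous one):
  13 = 2*6 + 1, so a_0 = 2.
  6 = 6*1 + 0, so a_1 = 6.
The remainder reaches 0 after 2 divisions, so the expansion has 2 partial quotients, read off in order.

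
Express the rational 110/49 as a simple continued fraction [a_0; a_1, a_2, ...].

[2; 4, 12]

Run the Euclidean algorithm on 110 and 49; the successive quotients are the partial quotients a_0, a_1, ... (each step inverts the fractional part left over by the previous one):
  110 = 2*49 + 12, so a_0 = 2.
  49 = 4*12 + 1, so a_1 = 4.
  12 = 12*1 + 0, so a_2 = 12.
The remainder reaches 0 after 3 divisions, so the expansion has 3 partial quotients, read off in order.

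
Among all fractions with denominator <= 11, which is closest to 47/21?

9/4

Expand x = 47/21 as a continued fraction with the Euclidean algorithm:
  47 = 2*21 + 5, so a_0 = 2.
  21 = 4*5 + 1, so a_1 = 4.
  5 = 5*1 + 0, so a_2 = 5.
so x = [2; 4, 5].
Convergents (p_i = a_i*p_{i-1} + p_{i-2}, q_i = a_i*q_{i-1} + q_{i-2} with p_{-2}=0, p_{-1}=1, q_{-2}=1, q_{-1}=0), until the denominator exceeds 11:
  i=0: a_0=2, p_0 = 2*1 + 0 = 2, q_0 = 2*0 + 1 = 1.
  i=1: a_1=4, p_1 = 4*2 + 1 = 9, q_1 = 4*1 + 0 = 4.
  i=2: a_2=5, p_2 = 5*9 + 2 = 47, q_2 = 5*4 + 1 = 21.
q_2 = 21 > 11, so the last convergent with denominator <= 11 is p_1/q_1 = 9/4.
The closest fraction with denominator <= 11 is either p_1/q_1 or the intermediate fraction (k*p_1 + p_0)/(k*q_1 + q_0) with the largest k >= 1 whose denominator stays <= 11; these approach x as k grows, and every other convergent or intermediate fraction in range is farther away.
Largest k: floor((11 - q_0)/q_1) = floor((11 - 1)/4) = 2.
That gives (2*9 + 2)/(2*4 + 1) = 20/9.
Compare the errors: |x - 9/4| = |47*4 - 9*21|/(21*4) = 1/84, and |x - 20/9| = |47*9 - 20*21|/(21*9) = 3/189.
Cross-multiplying, 1*189 = 189 < 252 = 3*84, so 1/84 is smaller: the convergent 9/4 is closer to x than 20/9.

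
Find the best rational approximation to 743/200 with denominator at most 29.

Expand x = 743/200 as a continued fraction with the Euclidean algorithm:
  743 = 3*200 + 143, so a_0 = 3.
  200 = 1*143 + 57, so a_1 = 1.
  143 = 2*57 + 29, so a_2 = 2.
  57 = 1*29 + 28, so a_3 = 1.
  29 = 1*28 + 1, so a_4 = 1.
  28 = 28*1 + 0, so a_5 = 28.
so x = [3; 1, 2, 1, 1, 28].
Convergents (p_i = a_i*p_{i-1} + p_{i-2}, q_i = a_i*q_{i-1} + q_{i-2} with p_{-2}=0, p_{-1}=1, q_{-2}=1, q_{-1}=0), until the denominator exceeds 29:
  i=0: a_0=3, p_0 = 3*1 + 0 = 3, q_0 = 3*0 + 1 = 1.
  i=1: a_1=1, p_1 = 1*3 + 1 = 4, q_1 = 1*1 + 0 = 1.
  i=2: a_2=2, p_2 = 2*4 + 3 = 11, q_2 = 2*1 + 1 = 3.
  i=3: a_3=1, p_3 = 1*11 + 4 = 15, q_3 = 1*3 + 1 = 4.
  i=4: a_4=1, p_4 = 1*15 + 11 = 26, q_4 = 1*4 + 3 = 7.
  i=5: a_5=28, p_5 = 28*26 + 15 = 743, q_5 = 28*7 + 4 = 200.
q_5 = 200 > 29, so the last convergent with denominator <= 29 is p_4/q_4 = 26/7.
The closest fraction with denominator <= 29 is either p_4/q_4 or the intermediate fraction (k*p_4 + p_3)/(k*q_4 + q_3) with the largest k >= 1 whose denominator stays <= 29; these approach x as k grows, and every other convergent or intermediate fraction in range is farther away.
Largest k: floor((29 - q_3)/q_4) = floor((29 - 4)/7) = 3.
That gives (3*26 + 15)/(3*7 + 4) = 93/25.
Compare the errors: |x - 26/7| = |743*7 - 26*200|/(200*7) = 1/1400, and |x - 93/25| = |743*25 - 93*200|/(200*25) = 25/5000.
Cross-multiplying, 1*5000 = 5000 < 35000 = 25*1400, so 1/1400 is smaller: the convergent 26/7 is closer to x than 93/25.

26/7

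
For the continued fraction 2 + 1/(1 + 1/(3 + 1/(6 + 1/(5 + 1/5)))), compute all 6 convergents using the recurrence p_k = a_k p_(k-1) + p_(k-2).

2/1, 3/1, 11/4, 69/25, 356/129, 1849/670

Using the convergent recurrence p_i = a_i*p_{i-1} + p_{i-2}, q_i = a_i*q_{i-1} + q_{i-2} with p_{-2}=0, p_{-1}=1, q_{-2}=1, q_{-1}=0:
  i=0: a_0=2, p_0 = 2*1 + 0 = 2, q_0 = 2*0 + 1 = 1.
  i=1: a_1=1, p_1 = 1*2 + 1 = 3, q_1 = 1*1 + 0 = 1.
  i=2: a_2=3, p_2 = 3*3 + 2 = 11, q_2 = 3*1 + 1 = 4.
  i=3: a_3=6, p_3 = 6*11 + 3 = 69, q_3 = 6*4 + 1 = 25.
  i=4: a_4=5, p_4 = 5*69 + 11 = 356, q_4 = 5*25 + 4 = 129.
  i=5: a_5=5, p_5 = 5*356 + 69 = 1849, q_5 = 5*129 + 25 = 670.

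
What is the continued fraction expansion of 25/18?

[1; 2, 1, 1, 3]

Run the Euclidean algorithm on 25 and 18; the successive quotients are the partial quotients a_0, a_1, ... (each step inverts the fractional part left over by the previous one):
  25 = 1*18 + 7, so a_0 = 1.
  18 = 2*7 + 4, so a_1 = 2.
  7 = 1*4 + 3, so a_2 = 1.
  4 = 1*3 + 1, so a_3 = 1.
  3 = 3*1 + 0, so a_4 = 3.
The remainder reaches 0 after 5 divisions, so the expansion has 5 partial quotients, read off in order.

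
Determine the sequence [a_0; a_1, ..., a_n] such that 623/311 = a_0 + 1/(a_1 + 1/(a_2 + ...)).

Run the Euclidean algorithm on 623 and 311; the successive quotients are the partial quotients a_0, a_1, ... (each step inverts the fractional part left over by the previous one):
  623 = 2*311 + 1, so a_0 = 2.
  311 = 311*1 + 0, so a_1 = 311.
The remainder reaches 0 after 2 divisions, so the expansion has 2 partial quotients, read off in order.

[2; 311]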